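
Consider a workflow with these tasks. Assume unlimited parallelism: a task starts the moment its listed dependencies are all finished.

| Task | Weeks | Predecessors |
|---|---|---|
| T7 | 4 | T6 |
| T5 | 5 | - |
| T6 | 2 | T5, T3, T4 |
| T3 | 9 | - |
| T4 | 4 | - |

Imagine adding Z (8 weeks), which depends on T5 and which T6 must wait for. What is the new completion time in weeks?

Originally the workflow takes 15 weeks.
With Z inserted, T6 now waits for max(T5, T3, T4, Z).
New critical path: T5→Z→T6→T7 = 5+8+2+4 = 19 ⇒ 19 weeks.

19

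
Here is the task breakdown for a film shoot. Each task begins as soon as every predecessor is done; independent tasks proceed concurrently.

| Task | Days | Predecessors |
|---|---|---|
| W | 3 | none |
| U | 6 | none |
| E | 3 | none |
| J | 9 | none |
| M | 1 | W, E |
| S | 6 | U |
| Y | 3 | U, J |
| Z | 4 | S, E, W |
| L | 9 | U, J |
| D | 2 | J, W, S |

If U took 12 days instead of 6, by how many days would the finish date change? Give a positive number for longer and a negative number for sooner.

4

Actual critical path: J→L = 9+9 = 18 ⇒ 18 days.
U is off the critical path — its longest chain is 16 days, giving 2 of slack.
The binding chain switches to U→S→Z = 12+6+4 = 22; finish 22 days.
Change in finish: 22 − 18 = +4 days.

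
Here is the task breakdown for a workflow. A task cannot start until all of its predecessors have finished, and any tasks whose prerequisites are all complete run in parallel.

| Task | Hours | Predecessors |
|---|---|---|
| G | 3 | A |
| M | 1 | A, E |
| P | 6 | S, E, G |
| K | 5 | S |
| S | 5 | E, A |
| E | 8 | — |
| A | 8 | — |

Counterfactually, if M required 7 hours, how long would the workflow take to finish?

Critical path before the change: A→S→P = 8+5+6 = 19 giving 19 hours.
The longest path through M is only 9 hours, so M has float 10.
The critical path is still A→S→P; finish is now 19 hours.

19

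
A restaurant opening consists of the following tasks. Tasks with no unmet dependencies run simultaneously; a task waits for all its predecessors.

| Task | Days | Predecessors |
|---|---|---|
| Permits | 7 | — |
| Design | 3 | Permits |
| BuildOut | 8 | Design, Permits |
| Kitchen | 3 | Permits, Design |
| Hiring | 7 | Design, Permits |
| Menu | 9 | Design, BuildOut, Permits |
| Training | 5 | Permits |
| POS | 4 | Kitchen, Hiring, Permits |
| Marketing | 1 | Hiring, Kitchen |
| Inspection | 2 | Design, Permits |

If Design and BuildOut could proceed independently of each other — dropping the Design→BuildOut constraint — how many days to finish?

24

Original critical path: Permits→Design→BuildOut→Menu = 7+3+8+9 = 27 ⇒ 27 days.
Without Design→BuildOut, BuildOut's earliest start moves from 10 to 7.
The longest chain is now Permits→BuildOut→Menu = 7+8+9 = 24, so the plan takes 24 days.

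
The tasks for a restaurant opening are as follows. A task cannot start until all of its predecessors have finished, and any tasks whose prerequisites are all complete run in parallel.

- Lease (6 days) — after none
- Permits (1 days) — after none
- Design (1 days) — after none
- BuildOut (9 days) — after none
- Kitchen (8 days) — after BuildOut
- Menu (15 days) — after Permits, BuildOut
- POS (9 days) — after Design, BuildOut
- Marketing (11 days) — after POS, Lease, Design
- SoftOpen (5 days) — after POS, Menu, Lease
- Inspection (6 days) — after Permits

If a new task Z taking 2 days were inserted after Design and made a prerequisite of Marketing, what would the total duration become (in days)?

Originally the plan takes 29 days.
With Z inserted, Marketing now waits for max(POS, Lease, Design, Z).
New critical path: BuildOut→Menu→SoftOpen = 9+15+5 = 29 ⇒ 29 days.

29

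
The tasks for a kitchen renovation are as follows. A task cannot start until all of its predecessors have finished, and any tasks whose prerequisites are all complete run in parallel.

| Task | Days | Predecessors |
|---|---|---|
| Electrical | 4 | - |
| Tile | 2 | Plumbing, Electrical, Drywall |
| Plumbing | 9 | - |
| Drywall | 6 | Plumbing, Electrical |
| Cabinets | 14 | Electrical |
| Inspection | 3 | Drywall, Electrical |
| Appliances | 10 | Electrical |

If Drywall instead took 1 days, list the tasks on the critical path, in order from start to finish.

The binding path is Plumbing→Drywall→Inspection = 9+6+3 = 18; finish at 18 days.
Since Drywall is critical, the -5 change carries straight to that chain (now 13 days).
New critical path: Electrical→Cabinets = 4+14 = 18 ⇒ 18 days.

Electrical, Cabinets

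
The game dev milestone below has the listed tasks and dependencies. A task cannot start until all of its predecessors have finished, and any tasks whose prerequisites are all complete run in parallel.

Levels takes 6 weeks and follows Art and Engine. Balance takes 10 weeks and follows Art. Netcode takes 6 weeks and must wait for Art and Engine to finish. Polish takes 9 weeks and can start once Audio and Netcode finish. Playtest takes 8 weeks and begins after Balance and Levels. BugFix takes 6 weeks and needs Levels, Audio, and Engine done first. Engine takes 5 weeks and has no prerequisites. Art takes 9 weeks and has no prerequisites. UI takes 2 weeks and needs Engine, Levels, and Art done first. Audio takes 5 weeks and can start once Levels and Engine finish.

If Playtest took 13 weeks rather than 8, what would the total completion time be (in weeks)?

32

The binding path is Art→Levels→Audio→Polish = 9+6+5+9 = 29; finish at 29 weeks.
The longest path through Playtest is only 27 weeks, so Playtest has float 2.
New critical path: Art→Balance→Playtest = 9+10+13 = 32 ⇒ 32 weeks.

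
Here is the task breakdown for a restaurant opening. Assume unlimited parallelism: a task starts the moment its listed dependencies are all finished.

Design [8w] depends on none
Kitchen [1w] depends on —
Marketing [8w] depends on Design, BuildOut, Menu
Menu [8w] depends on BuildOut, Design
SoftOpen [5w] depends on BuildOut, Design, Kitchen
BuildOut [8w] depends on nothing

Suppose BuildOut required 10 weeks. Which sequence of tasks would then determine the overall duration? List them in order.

BuildOut, Menu, Marketing

Critical path before the change: BuildOut→Menu→Marketing = 8+8+8 = 24 giving 24 weeks.
Since BuildOut is critical, the +2 change carries straight to that chain (now 26 weeks).
That remains the longest chain; total 26 weeks.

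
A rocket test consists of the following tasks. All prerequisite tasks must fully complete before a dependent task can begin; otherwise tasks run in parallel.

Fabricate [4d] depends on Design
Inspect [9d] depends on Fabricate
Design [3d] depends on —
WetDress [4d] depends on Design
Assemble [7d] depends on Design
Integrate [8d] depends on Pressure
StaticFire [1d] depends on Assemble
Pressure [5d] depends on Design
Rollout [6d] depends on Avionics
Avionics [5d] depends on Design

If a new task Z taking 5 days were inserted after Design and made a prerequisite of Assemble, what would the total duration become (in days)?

Originally the project takes 16 days.
With Z inserted, Assemble now waits for max(Design, Z).
New critical path: Design→Z→Assemble→StaticFire = 3+5+7+1 = 16 ⇒ 16 days.

16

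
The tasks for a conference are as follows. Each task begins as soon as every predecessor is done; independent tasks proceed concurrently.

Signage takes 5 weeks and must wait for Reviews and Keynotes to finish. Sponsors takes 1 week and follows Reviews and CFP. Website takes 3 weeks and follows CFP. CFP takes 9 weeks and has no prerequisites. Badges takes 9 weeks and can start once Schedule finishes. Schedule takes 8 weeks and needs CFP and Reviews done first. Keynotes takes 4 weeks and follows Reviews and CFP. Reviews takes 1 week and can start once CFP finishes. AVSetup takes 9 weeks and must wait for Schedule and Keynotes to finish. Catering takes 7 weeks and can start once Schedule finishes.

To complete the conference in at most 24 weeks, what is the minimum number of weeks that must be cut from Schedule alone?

Current finish: 27 weeks; target: 24.
Schedule is on every critical path, so each week cut from Schedule cuts the finish by one (this holds down to a finish of 23).
Need 27 − 24 = 3 weeks off Schedule → Schedule becomes 5 weeks, finish becomes 24.

3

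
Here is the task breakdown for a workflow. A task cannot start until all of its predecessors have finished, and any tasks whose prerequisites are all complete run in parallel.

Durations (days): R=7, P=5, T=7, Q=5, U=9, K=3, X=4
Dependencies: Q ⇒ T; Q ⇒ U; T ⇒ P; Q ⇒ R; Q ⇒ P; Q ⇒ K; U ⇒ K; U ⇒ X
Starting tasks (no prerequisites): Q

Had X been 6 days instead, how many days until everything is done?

20

Actual critical path: Q→U→X = 5+9+4 = 18 ⇒ 18 days.
Since X is critical, the +2 change carries straight to that chain (now 20 days).
That remains the longest chain; total 20 days.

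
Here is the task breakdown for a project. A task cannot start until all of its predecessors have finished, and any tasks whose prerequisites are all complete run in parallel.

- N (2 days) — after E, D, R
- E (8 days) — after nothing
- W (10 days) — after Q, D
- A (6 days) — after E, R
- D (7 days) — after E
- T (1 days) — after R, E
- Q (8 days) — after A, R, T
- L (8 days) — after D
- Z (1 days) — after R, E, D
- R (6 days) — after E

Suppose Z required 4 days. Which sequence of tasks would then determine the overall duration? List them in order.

E, R, A, Q, W

Baseline: E→R→A→Q→W = 8+6+6+8+10 = 38 → 38 days.
Z has 22 days of float (longest path through it is 16).
That remains the longest chain; total 38 days.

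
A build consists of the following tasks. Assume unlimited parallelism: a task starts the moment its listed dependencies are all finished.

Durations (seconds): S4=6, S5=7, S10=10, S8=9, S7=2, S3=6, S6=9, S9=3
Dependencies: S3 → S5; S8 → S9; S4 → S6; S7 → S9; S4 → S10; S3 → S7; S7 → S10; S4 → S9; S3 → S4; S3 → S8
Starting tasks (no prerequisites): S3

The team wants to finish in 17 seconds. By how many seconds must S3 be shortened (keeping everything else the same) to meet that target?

5

Current finish: 22 seconds; target: 17.
S3 is on every critical path, so each second cut from S3 cuts the finish by one (this holds down to a finish of 17).
Need 22 − 17 = 5 seconds off S3 → S3 becomes 1 second, finish becomes 17.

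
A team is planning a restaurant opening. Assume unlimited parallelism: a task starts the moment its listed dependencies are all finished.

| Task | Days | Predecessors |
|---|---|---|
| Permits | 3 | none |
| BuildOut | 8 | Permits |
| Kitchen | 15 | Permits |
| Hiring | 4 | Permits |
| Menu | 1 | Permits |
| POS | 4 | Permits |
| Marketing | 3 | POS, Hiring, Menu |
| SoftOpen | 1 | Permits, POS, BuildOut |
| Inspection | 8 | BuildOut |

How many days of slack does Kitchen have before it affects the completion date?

Critical path: Permits→BuildOut→Inspection = 3+8+8 = 19, so the finish is 19 days.
The longest chain containing Kitchen totals 18 days.
Slack of Kitchen = 4 − 3 = 1 day.

1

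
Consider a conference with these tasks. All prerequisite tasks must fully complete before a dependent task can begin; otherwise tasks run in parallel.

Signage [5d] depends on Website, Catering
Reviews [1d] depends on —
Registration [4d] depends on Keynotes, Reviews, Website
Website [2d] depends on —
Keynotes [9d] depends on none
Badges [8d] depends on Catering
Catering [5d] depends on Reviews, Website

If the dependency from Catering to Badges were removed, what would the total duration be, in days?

Original critical path: Website→Catering→Badges = 2+5+8 = 15 ⇒ 15 days.
Without Catering→Badges, Badges's earliest start moves from 7 to 0.
The longest chain is now Keynotes→Registration = 9+4 = 13, so the schedule takes 13 days.

13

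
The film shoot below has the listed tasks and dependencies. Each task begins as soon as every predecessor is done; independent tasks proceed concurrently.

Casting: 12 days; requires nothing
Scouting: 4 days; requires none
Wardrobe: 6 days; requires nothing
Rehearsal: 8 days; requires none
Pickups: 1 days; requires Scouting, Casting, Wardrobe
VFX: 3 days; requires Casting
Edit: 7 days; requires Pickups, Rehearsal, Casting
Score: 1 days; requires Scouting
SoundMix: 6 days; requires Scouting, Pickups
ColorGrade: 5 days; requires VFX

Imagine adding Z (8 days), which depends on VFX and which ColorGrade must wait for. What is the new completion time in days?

28

Originally the project takes 20 days.
With Z inserted, ColorGrade now waits for max(VFX, Z).
New critical path: Casting→VFX→Z→ColorGrade = 12+3+8+5 = 28 ⇒ 28 days.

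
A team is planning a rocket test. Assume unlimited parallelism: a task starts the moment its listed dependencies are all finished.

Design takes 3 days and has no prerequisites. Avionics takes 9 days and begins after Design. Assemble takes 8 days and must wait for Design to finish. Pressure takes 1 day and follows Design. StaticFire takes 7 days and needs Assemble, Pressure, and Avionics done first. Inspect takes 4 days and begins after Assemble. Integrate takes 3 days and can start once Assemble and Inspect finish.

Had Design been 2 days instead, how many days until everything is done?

18

The binding path is Design→Avionics→StaticFire = 3+9+7 = 19; finish at 19 days.
Design lies on that path, so at 2 days the path becomes 18 days.
The critical path is still Design→Avionics→StaticFire; finish is now 18 days.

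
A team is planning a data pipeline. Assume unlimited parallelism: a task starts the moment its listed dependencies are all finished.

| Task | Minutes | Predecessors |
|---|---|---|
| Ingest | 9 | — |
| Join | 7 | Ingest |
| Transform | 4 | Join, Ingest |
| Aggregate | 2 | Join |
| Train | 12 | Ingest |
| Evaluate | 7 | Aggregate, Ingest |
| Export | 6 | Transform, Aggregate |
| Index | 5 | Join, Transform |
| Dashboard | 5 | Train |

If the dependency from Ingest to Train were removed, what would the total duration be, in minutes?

With the dependency in place, Ingest→Join→Transform→Export = 9+7+4+6 = 26 sets the finish at 26 minutes.
Without Ingest→Train, Train's earliest start moves from 9 to 0.
After: Ingest→Join→Transform→Export = 9+7+4+6 = 26 → 26 minutes.

26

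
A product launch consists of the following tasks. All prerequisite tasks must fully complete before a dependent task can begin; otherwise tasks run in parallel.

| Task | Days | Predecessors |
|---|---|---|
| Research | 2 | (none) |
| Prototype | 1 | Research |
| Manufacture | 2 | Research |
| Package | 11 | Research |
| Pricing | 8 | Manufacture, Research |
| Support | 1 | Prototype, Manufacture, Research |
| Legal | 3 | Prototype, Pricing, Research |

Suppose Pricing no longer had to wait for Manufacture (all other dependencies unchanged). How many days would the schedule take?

Original critical path: Research→Manufacture→Pricing→Legal = 2+2+8+3 = 15 ⇒ 15 days.
Without Manufacture→Pricing, Pricing's earliest start moves from 4 to 2.
New critical path: Research→Package = 2+11 = 13 ⇒ 13 days.

13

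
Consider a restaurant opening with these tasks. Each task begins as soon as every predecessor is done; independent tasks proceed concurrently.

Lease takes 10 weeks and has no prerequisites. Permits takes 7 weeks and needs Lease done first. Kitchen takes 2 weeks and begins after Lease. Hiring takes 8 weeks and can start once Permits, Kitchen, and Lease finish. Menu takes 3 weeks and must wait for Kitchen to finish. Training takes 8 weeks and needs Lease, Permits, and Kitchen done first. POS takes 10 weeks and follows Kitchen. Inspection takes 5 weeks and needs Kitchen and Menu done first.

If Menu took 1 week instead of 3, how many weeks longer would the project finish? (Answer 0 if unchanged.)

0

Actual critical path: Lease→Permits→Hiring = 10+7+8 = 25 ⇒ 25 weeks.
Menu is off the critical path — its longest chain is 20 weeks, giving 5 of slack.
The critical path is still Lease→Permits→Hiring; finish is now 25 weeks.
Change in finish: 25 − 25 = +0 weeks.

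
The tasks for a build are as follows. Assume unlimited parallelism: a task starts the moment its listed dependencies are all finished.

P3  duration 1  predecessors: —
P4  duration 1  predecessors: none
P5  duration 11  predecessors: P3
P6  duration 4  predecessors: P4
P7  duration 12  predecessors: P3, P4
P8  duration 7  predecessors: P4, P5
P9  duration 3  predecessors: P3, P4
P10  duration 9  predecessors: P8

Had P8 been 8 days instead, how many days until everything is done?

The binding path is P3→P5→P8→P10 = 1+11+7+9 = 28; finish at 28 days.
P8 lies on that path, so at 8 days the path becomes 29 days.
No other chain overtakes it, so the finish is 29 days.

29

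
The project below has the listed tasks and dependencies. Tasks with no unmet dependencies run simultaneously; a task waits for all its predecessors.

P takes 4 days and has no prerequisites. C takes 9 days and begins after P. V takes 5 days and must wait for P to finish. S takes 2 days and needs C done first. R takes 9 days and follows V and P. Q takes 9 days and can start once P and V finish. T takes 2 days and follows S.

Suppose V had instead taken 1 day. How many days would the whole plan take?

As given, the longest chain is P→V→R = 4+5+9 = 18, so the finish is 18 days.
V is on the critical path; changing it to 1 makes that path 14 days.
New critical path: P→C→S→T = 4+9+2+2 = 17 ⇒ 17 days.

17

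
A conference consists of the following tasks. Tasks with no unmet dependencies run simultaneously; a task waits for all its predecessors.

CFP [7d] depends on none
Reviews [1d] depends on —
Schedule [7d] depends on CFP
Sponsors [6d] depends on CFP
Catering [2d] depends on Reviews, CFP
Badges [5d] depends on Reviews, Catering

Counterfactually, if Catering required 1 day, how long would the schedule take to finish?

14

Baseline: CFP→Catering→Badges = 7+2+5 = 14 → 14 days.
Catering is on the critical path; changing it to 1 makes that path 13 days.
Now CFP→Schedule = 7+7 = 14 is longest, so the finish becomes 14 days.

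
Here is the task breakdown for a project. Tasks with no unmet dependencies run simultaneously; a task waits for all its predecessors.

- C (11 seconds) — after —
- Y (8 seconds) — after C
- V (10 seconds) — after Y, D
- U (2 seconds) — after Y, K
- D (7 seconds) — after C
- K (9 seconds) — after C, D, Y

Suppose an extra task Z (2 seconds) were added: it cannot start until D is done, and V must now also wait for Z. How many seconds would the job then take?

Originally the job takes 30 seconds.
With Z inserted, V now waits for max(Y, D, Z).
New critical path: C→D→Z→V = 11+7+2+10 = 30 ⇒ 30 seconds.

30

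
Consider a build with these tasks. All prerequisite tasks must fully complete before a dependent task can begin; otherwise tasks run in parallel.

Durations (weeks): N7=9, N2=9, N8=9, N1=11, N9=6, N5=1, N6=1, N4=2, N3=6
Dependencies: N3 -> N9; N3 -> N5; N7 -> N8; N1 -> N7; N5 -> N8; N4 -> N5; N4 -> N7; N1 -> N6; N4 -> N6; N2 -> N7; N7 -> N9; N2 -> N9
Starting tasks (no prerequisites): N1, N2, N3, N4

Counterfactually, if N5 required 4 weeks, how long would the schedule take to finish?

Actual critical path: N1→N7→N8 = 11+9+9 = 29 ⇒ 29 weeks.
N5 is off the critical path — its longest chain is 16 weeks, giving 13 of slack.
No other chain overtakes it, so the finish is 29 weeks.

29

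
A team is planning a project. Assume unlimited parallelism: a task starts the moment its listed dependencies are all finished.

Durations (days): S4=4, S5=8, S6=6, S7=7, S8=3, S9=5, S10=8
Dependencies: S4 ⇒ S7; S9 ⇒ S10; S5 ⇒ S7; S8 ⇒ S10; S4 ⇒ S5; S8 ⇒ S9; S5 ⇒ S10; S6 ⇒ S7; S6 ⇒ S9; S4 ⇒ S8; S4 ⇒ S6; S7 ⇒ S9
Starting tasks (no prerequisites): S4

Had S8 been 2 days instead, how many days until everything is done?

As given, the longest chain is S4→S5→S7→S9→S10 = 4+8+7+5+8 = 32, so the finish is 32 days.
S8 has 12 days of float (longest path through it is 20).
The critical path is still S4→S5→S7→S9→S10; finish is now 32 days.

32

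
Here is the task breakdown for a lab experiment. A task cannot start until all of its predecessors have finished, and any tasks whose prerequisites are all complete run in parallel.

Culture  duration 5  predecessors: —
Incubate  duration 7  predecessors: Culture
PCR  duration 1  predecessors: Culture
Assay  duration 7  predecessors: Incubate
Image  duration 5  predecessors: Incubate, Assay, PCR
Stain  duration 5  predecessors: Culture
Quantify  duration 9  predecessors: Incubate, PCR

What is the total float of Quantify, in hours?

Culture→Incubate→Assay→Image = 5+7+7+5 = 24 sets the makespan at 24 hours.
Quantify finishes as early as 21 and must finish by 24.
Slack of Quantify = 15 − 12 = 3 hours.

3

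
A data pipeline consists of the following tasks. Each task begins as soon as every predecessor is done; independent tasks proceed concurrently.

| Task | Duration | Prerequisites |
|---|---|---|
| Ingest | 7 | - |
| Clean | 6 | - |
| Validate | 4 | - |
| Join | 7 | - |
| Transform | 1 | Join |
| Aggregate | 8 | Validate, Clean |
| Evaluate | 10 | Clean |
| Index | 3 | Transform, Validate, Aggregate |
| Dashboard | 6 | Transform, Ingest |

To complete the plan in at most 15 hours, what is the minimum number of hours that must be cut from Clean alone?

2

Current finish: 17 hours; target: 15.
Clean is on every critical path, so each hour cut from Clean cuts the finish by one (this holds down to a finish of 15).
Need 17 − 15 = 2 hours off Clean → Clean becomes 4 hours, finish becomes 15.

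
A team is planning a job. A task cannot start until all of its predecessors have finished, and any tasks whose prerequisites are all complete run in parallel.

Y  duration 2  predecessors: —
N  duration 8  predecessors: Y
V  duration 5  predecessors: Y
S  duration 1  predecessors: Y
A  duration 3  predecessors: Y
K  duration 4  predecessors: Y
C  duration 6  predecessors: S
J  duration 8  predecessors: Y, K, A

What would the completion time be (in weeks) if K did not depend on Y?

13

With the dependency in place, Y→K→J = 2+4+8 = 14 sets the finish at 14 weeks.
Without Y→K, K's earliest start moves from 2 to 0.
New critical path: Y→A→J = 2+3+8 = 13 ⇒ 13 weeks.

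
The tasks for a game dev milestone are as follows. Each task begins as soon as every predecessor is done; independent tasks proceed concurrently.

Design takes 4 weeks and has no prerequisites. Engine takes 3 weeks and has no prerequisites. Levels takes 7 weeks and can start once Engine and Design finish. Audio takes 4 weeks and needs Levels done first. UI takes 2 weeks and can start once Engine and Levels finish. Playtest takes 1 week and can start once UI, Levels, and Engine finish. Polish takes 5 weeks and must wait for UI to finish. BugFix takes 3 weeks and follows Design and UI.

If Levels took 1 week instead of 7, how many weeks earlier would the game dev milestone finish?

As given, the longest chain is Design→Levels→UI→Polish = 4+7+2+5 = 18, so the finish is 18 weeks.
Levels lies on that path, so at 1 week the path becomes 12 weeks.
That remains the longest chain; total 12 weeks.
Change in finish: 12 − 18 = -6 weeks.

6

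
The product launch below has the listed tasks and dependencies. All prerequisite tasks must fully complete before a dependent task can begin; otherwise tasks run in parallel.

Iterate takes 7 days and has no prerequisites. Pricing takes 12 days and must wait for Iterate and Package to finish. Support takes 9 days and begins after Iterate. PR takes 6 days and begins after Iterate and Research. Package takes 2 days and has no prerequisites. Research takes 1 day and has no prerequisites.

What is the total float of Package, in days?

5

The longest chain is Iterate→Pricing = 7+12 = 19; overall finish 19 days.
Package finishes as early as 2 and must finish by 7.
Float = 19 − 14 = 5.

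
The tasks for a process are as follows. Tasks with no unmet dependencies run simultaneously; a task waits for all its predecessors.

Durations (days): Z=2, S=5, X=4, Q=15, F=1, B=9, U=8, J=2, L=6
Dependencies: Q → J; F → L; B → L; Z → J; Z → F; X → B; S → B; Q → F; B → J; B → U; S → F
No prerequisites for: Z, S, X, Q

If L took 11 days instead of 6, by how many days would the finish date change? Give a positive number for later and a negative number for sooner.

Critical path before the change: Q→F→L = 15+1+6 = 22 giving 22 days.
L is on the critical path; changing it to 11 makes that path 27 days.
That remains the longest chain; total 27 days.
Change in finish: 27 − 22 = +5 days.

5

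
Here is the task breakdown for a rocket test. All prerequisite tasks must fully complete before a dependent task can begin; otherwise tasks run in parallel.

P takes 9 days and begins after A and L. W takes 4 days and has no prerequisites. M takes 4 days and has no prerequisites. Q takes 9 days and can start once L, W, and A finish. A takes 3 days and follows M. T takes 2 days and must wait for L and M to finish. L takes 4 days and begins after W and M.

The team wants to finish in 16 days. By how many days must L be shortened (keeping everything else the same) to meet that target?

Current finish: 17 days; target: 16.
L is on every critical path, so each day cut from L cuts the finish by one (this holds down to a finish of 16).
Need 17 − 16 = 1 day off L → L becomes 3 days, finish becomes 16.

1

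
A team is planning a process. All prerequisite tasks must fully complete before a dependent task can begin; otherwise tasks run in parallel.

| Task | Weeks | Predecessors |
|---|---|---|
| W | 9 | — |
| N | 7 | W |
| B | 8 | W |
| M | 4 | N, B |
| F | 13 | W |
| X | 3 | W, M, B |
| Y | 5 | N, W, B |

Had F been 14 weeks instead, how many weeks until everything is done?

24

Baseline: W→B→M→X = 9+8+4+3 = 24 → 24 weeks.
The longest path through F is only 22 weeks, so F has float 2.
No other chain overtakes it, so the finish is 24 weeks.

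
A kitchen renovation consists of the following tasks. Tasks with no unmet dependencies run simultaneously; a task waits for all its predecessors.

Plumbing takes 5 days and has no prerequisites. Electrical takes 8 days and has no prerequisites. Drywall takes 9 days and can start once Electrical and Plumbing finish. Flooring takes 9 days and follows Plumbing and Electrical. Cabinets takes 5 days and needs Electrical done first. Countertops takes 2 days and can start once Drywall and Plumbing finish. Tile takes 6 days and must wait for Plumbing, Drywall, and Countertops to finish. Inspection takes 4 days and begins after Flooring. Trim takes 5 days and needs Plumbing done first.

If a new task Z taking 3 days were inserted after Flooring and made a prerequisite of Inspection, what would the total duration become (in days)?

25

Originally the schedule takes 25 days.
With Z inserted, Inspection now waits for max(Flooring, Z).
New critical path: Electrical→Drywall→Countertops→Tile = 8+9+2+6 = 25 ⇒ 25 days.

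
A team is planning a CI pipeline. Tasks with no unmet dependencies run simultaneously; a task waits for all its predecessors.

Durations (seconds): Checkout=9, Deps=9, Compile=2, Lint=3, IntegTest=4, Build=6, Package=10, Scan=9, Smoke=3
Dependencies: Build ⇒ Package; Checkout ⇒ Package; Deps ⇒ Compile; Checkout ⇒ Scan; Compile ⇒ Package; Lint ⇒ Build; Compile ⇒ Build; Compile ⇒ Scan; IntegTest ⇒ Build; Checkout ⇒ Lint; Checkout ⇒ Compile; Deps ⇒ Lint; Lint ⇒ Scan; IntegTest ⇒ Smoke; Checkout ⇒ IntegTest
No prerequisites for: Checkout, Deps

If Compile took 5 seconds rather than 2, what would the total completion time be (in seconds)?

Actual critical path: Checkout→IntegTest→Build→Package = 9+4+6+10 = 29 ⇒ 29 seconds.
The longest path through Compile is only 27 seconds, so Compile has float 2.
The binding chain switches to Checkout→Compile→Build→Package = 9+5+6+10 = 30; finish 30 seconds.

30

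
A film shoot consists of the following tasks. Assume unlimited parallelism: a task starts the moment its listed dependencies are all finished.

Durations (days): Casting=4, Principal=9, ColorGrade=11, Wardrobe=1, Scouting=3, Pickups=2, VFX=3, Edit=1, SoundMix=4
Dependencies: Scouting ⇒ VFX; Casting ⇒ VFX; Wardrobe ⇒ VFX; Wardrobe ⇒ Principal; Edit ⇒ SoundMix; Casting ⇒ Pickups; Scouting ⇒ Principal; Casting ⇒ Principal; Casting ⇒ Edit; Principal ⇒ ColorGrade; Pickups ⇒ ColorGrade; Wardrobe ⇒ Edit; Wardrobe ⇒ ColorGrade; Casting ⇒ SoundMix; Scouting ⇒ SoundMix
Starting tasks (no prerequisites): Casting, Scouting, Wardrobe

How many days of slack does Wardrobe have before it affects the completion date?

3

Casting→Principal→ColorGrade = 4+9+11 = 24 sets the makespan at 24 days.
Longest path through Wardrobe: 21 days (earliest finish 1, latest finish 4).
So Wardrobe can slip 4 − 1 = 3 days.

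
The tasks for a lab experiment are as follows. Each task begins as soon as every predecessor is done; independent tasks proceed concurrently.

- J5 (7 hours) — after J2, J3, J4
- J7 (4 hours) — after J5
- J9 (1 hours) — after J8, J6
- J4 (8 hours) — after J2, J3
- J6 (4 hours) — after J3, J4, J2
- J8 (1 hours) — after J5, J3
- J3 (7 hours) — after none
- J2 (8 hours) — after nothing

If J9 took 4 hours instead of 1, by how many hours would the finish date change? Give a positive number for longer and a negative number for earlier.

1

Critical path before the change: J2→J4→J5→J7 = 8+8+7+4 = 27 giving 27 hours.
J9 has 2 hours of float (longest path through it is 25).
The binding chain switches to J2→J4→J5→J8→J9 = 8+8+7+1+4 = 28; finish 28 hours.
Change in finish: 28 − 27 = +1 hours.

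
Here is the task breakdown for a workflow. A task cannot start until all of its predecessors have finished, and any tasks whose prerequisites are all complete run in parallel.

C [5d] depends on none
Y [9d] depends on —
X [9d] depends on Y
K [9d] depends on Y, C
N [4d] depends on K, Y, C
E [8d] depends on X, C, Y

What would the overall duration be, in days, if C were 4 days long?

The binding path is Y→X→E = 9+9+8 = 26; finish at 26 days.
C is off the critical path — its longest chain is 18 days, giving 8 of slack.
The critical path is still Y→X→E; finish is now 26 days.

26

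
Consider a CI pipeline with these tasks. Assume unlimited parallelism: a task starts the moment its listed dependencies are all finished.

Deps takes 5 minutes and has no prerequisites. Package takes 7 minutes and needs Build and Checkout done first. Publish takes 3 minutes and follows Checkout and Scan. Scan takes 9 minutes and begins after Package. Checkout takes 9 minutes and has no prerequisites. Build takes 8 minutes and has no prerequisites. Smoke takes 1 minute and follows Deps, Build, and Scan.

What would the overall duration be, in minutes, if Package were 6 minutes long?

The binding path is Checkout→Package→Scan→Publish = 9+7+9+3 = 28; finish at 28 minutes.
Package lies on that path, so at 6 minutes the path becomes 27 minutes.
The critical path is still Checkout→Package→Scan→Publish; finish is now 27 minutes.

27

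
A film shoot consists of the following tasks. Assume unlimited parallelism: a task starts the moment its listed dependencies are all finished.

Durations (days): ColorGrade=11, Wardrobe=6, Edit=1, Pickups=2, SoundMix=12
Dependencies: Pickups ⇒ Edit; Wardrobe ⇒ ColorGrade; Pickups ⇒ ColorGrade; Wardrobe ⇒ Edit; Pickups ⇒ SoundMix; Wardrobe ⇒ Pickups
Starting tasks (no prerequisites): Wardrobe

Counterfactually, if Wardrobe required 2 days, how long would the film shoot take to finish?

16

The binding path is Wardrobe→Pickups→SoundMix = 6+2+12 = 20; finish at 20 days.
Since Wardrobe is critical, the -4 change carries straight to that chain (now 16 days).
No other chain overtakes it, so the finish is 16 days.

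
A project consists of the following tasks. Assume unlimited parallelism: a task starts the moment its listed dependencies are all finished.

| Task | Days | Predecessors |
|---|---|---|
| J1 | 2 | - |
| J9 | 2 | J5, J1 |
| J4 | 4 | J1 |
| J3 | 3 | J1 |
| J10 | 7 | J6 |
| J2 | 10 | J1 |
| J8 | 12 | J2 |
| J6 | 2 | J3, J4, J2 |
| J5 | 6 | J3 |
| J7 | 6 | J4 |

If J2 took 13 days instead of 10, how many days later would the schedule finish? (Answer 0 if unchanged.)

The binding path is J1→J2→J8 = 2+10+12 = 24; finish at 24 days.
J2 lies on that path, so at 13 days the path becomes 27 days.
The critical path is still J1→J2→J8; finish is now 27 days.
Change in finish: 27 − 24 = +3 days.

3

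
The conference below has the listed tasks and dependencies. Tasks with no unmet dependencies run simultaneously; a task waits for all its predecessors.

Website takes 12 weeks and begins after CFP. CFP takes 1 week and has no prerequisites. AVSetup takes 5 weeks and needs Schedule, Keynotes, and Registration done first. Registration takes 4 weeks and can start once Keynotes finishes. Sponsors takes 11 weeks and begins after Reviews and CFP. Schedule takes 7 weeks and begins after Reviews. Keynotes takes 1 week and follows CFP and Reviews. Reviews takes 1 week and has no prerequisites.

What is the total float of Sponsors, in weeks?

Critical path: CFP→Website = 1+12 = 13, so the finish is 13 weeks.
Longest path through Sponsors: 12 weeks (earliest finish 12, latest finish 13).
So Sponsors can slip 13 − 12 = 1 week.

1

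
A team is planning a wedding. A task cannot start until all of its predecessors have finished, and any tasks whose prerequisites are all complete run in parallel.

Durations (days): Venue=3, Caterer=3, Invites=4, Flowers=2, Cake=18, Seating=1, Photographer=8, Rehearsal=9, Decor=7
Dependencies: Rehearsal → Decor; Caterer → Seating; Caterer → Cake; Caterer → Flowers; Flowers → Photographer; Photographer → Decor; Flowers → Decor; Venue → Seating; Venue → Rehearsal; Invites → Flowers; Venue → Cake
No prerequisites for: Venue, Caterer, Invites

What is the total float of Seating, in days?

Venue→Cake = 3+18 = 21 sets the makespan at 21 days.
Longest path through Seating: 4 days (earliest finish 4, latest finish 21).
So Seating can slip 21 − 4 = 17 days.

17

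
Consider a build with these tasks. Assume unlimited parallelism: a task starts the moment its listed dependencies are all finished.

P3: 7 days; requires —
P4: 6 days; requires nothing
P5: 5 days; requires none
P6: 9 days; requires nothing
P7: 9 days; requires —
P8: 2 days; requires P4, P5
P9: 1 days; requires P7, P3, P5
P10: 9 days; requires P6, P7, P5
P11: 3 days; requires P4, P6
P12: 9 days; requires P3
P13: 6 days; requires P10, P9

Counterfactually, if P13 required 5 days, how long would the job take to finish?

Critical path before the change: P6→P10→P13 = 9+9+6 = 24 giving 24 days.
P13 lies on that path, so at 5 days the path becomes 23 days.
No other chain overtakes it, so the finish is 23 days.

23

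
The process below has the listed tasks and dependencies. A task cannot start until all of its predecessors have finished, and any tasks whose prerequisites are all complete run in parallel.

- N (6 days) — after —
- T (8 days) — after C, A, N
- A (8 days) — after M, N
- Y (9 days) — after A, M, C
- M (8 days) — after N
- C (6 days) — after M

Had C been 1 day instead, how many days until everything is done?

31

As given, the longest chain is N→M→A→Y = 6+8+8+9 = 31, so the finish is 31 days.
C is off the critical path — its longest chain is 29 days, giving 2 of slack.
No other chain overtakes it, so the finish is 31 days.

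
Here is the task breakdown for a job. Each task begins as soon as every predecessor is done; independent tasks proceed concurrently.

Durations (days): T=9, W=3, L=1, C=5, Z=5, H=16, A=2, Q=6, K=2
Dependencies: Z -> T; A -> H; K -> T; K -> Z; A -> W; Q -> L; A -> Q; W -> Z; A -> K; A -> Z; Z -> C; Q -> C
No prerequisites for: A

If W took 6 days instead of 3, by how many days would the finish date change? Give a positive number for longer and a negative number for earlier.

3

Critical path before the change: A→W→Z→T = 2+3+5+9 = 19 giving 19 days.
W is on the critical path; changing it to 6 makes that path 22 days.
The critical path is still A→W→Z→T; finish is now 22 days.
Change in finish: 22 − 19 = +3 days.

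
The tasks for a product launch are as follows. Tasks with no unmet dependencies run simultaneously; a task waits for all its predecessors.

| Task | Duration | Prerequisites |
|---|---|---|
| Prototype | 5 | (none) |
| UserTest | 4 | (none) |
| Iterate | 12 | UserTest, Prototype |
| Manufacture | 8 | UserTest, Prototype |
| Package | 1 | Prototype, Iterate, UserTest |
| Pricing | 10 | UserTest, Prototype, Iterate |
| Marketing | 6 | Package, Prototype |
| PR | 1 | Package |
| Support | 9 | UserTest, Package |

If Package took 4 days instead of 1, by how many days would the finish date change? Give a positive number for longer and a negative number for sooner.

3

As given, the longest chain is Prototype→Iterate→Package→Support = 5+12+1+9 = 27, so the finish is 27 days.
Package lies on that path, so at 4 days the path becomes 30 days.
No other chain overtakes it, so the finish is 30 days.
Change in finish: 30 − 27 = +3 days.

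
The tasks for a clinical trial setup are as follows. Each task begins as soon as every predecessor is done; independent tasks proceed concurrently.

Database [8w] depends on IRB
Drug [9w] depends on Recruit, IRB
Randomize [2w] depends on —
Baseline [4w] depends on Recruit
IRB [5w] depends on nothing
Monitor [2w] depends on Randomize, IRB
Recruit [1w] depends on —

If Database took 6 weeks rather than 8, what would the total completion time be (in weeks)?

As given, the longest chain is IRB→Drug = 5+9 = 14, so the finish is 14 weeks.
Database is off the critical path — its longest chain is 13 weeks, giving 1 of slack.
No other chain overtakes it, so the finish is 14 weeks.

14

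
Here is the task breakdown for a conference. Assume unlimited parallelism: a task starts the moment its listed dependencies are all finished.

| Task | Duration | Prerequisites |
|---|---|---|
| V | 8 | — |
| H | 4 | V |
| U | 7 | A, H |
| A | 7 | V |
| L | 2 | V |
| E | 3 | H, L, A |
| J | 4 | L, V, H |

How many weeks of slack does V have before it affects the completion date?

The longest chain is V→A→U = 8+7+7 = 22; overall finish 22 weeks.
V finishes as early as 8 and must finish by 8.
Float = 22 − 22 = 0.

0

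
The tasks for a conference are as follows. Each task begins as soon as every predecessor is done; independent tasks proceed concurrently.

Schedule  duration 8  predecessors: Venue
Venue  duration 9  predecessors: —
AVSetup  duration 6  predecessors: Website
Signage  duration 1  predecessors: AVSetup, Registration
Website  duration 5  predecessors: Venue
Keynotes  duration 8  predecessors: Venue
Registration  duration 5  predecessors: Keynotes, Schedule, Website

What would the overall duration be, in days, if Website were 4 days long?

Baseline: Venue→Schedule→Registration→Signage = 9+8+5+1 = 23 → 23 days.
Website is off the critical path — its longest chain is 21 days, giving 2 of slack.
The critical path is still Venue→Schedule→Registration→Signage; finish is now 23 days.

23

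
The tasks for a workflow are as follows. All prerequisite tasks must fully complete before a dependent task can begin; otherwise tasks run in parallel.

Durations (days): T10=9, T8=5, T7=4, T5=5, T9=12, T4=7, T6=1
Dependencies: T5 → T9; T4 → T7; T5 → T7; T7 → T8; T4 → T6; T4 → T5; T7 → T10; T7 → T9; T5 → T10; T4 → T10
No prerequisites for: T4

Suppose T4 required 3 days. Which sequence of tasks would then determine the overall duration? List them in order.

The binding path is T4→T5→T7→T9 = 7+5+4+12 = 28; finish at 28 days.
T4 lies on that path, so at 3 days the path becomes 24 days.
That remains the longest chain; total 24 days.

T4, T5, T7, T9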